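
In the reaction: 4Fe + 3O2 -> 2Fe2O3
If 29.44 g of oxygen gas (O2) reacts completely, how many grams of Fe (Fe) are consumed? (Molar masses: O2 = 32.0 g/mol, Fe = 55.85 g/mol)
Moles of O2 = 29.44 g ÷ 32.0 g/mol = 0.92 mol
Mole ratio: 4 mol Fe / 3 mol O2
Moles of Fe = 0.92 × (4/3) = 1.22667 mol
Mass of Fe = 1.22667 mol × 55.85 g/mol = 68.51 g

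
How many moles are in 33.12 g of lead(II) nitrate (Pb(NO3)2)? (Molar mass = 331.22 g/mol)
Moles = 33.12 g ÷ 331.22 g/mol = 0.09999 mol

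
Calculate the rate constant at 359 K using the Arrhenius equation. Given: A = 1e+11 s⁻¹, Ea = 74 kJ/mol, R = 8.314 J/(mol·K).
1.71e+00 s⁻¹

k = A·exp(-Ea/(R·T)) = 1e+11·exp(-74000/(8.314·359)) = 1e+11·exp(-24.7929) = 1e+11·1.7084e-11 = 1.71e+00 s⁻¹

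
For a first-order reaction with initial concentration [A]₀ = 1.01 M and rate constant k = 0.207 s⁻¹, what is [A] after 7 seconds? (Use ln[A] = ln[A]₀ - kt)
0.2372 M

ln[A] = ln[A]₀ - k·t = ln(1.01) - (0.207)·(7) = 0.0100 - 1.4490 = -1.4390
[A] = e^(-1.4390) = 0.2372 M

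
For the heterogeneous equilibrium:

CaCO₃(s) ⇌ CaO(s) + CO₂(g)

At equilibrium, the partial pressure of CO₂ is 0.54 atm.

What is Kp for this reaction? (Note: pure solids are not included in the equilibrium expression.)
K_p = 0.54

Solids (CaCO₃, CaO) have activity 1 and are excluded.
Kp = P(CO₂) = 0.54.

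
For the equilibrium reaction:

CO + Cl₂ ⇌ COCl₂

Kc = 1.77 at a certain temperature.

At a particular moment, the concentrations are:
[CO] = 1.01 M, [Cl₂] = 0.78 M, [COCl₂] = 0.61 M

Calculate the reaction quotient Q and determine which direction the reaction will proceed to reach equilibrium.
Q = 0.774, Q < K, reaction proceeds forward (toward products)

Q = ([COCl₂]) / ([CO] × [Cl₂])
  = ((0.61)) / ((1.01)·(0.78)) = 0.61/0.7878 = 0.7743
Since Q = 0.7743 < Kc = 1.77, the reaction proceeds forward (toward products) to reach equilibrium.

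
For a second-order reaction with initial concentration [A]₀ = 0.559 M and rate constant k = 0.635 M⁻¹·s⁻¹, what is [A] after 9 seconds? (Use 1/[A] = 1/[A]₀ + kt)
0.1333 M

1/[A] = 1/[A]₀ + k·t = 1/0.559 + (0.635)·(9) = 1.7889 + 5.7150 = 7.5039
[A] = 1/7.5039 = 0.1333 M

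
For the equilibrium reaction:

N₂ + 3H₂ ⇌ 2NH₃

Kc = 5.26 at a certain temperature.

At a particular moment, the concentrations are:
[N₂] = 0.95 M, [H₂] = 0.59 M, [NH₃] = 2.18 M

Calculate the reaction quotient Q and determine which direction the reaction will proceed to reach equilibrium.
Q = 24.358, Q > K, reaction proceeds reverse (toward reactants)

Q = ([NH₃]^2) / ([N₂] × [H₂]^3)
  = ((2.18)^2) / ((0.95)·(0.59)^3) = 4.7524/0.19511 = 24.36
Since Q = 24.36 > Kc = 5.26, the reaction proceeds reverse (toward reactants) to reach equilibrium.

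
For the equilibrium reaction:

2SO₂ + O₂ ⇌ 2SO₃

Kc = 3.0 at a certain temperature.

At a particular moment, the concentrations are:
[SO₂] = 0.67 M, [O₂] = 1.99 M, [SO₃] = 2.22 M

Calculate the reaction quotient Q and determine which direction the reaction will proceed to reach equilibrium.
Q = 5.517, Q > K, reaction proceeds reverse (toward reactants)

Q = ([SO₃]^2) / ([SO₂]^2 × [O₂])
  = ((2.22)^2) / ((0.67)^2·(1.99)) = 4.9284/0.89331 = 5.517
Since Q = 5.517 > Kc = 3.0, the reaction proceeds reverse (toward reactants) to reach equilibrium.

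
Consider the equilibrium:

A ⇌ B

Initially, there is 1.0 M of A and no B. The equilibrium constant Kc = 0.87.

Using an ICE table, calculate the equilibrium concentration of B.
[B] = 0.465 M

ICE: [A] = 1.0 − x, [B] = x.
Kc = x/(1.0 − x) = 0.87 ⇒ x = 0.87·1.0/(1 + 0.87) = 0.87/1.87 = 0.4652.
[B] = x = 0.465 M.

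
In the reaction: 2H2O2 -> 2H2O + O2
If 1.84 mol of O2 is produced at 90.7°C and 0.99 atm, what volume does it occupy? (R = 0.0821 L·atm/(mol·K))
T = 90.7°C + 273.15 = 363.85 K
V = nRT/P = (1.84 × 0.0821 × 363.85) / 0.99
V = 55.52 L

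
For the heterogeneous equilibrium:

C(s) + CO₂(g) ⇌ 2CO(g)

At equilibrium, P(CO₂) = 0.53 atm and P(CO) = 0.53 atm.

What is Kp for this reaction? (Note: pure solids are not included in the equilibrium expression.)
K_p = 0.530

Solid C is excluded.
Kp = P(CO)²/P(CO₂) = (0.53)²/0.53 = 0.2809/0.53 = 0.530.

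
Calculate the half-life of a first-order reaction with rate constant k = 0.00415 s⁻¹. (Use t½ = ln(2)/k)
167.02 s

t½ = ln(2)/k = 0.6931/0.00415 = 167.02 s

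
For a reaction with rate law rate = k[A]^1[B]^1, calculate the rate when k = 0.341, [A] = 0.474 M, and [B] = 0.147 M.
0.02376 M/s

rate = k·[A]^1·[B]^1 = 0.341·(0.474)^1·(0.147)^1 = 0.341·0.474·0.147 = 0.02376 M/s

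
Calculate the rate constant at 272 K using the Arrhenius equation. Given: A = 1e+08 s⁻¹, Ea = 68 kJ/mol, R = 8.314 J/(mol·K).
8.73e-06 s⁻¹

k = A·exp(-Ea/(R·T)) = 1e+08·exp(-68000/(8.314·272)) = 1e+08·exp(-30.0698) = 1e+08·8.7271e-14 = 8.73e-06 s⁻¹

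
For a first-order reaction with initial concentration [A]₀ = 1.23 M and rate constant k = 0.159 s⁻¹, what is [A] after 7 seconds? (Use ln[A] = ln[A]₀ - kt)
0.4041 M

ln[A] = ln[A]₀ - k·t = ln(1.23) - (0.159)·(7) = 0.2070 - 1.1130 = -0.9060
[A] = e^(-0.9060) = 0.4041 M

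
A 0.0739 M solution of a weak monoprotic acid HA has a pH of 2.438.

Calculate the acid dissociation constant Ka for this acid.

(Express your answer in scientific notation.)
K_a = 1.89e-04

[H⁺] = 10^(−pH) = 10^(−2.438) = 3.648e-03 M. For HA ⇌ H⁺ + A⁻, Ka = x²/(C − x) = (3.648e-03)²/(0.0739 − 3.648e-03) = 1.89e-04.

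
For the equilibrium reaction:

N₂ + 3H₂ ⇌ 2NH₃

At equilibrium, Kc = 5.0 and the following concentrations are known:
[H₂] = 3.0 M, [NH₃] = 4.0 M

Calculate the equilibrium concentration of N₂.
[N₂] = 0.1185 M

Kc = ([NH₃]^2) / ([N₂] × [H₂]^3) = 5.0
[N₂]^1 = (product terms)/(Kc · other reactant terms) = 16 / (5.0 · 27) = 0.11852
[N₂] = 0.1185 M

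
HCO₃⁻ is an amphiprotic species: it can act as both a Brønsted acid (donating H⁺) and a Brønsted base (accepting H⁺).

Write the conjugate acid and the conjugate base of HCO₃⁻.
Conjugate acid: H₂CO₃, Conjugate base: CO₃²⁻

As an acid: HCO₃⁻ → H⁺ + CO₃²⁻, so the conjugate base is CO₃²⁻.
As a base: HCO₃⁻ + H⁺ → H₂CO₃, so the conjugate acid is H₂CO₃.

Conjugate acid-base pairs differ by one H⁺. Ka × Kb = Kw for a conjugate pair.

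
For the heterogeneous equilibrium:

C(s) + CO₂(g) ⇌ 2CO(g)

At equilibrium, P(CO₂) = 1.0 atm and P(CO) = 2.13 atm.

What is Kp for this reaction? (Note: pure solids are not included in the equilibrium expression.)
K_p = 4.537

Solid C is excluded.
Kp = P(CO)²/P(CO₂) = (2.13)²/1.0 = 4.537/1.0 = 4.537.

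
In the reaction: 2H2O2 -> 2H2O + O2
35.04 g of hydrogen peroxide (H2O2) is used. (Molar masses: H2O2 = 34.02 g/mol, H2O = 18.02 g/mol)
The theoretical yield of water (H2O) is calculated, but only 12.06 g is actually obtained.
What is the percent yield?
Moles of H2O2 = 35.04 g ÷ 34.02 g/mol = 1.02998 mol
Mole ratio: 2 mol H2O / 2 mol H2O2
Moles of H2O = 1.02998 × (2/2) = 1.02998 mol
Theoretical yield = 1.02998 mol × 18.02 g/mol = 18.56 g
Actual yield = 12.06 g
Percent yield = (12.06 / 18.56) × 100% = 65.0%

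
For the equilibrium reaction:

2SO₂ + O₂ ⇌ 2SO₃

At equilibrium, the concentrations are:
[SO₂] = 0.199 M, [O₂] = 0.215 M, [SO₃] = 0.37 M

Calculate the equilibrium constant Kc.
K_c = 16.0790

Kc = ([SO₃]^2) / ([SO₂]^2 × [O₂])
   = ((0.37)^2) / ((0.199)^2·(0.215))
   = 0.1369 / 0.0085142 = 16.0790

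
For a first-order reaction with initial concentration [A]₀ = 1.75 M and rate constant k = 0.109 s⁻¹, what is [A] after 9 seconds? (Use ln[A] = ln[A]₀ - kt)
0.6561 M

ln[A] = ln[A]₀ - k·t = ln(1.75) - (0.109)·(9) = 0.5596 - 0.9810 = -0.4214
[A] = e^(-0.4214) = 0.6561 M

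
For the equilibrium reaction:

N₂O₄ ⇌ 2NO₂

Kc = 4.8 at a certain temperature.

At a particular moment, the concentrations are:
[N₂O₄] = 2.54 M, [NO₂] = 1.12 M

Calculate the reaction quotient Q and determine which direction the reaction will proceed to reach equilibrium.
Q = 0.494, Q < K, reaction proceeds forward (toward products)

Q = ([NO₂]^2) / ([N₂O₄])
  = ((1.12)^2) / ((2.54)) = 1.2544/2.54 = 0.4939
Since Q = 0.4939 < Kc = 4.8, the reaction proceeds forward (toward products) to reach equilibrium.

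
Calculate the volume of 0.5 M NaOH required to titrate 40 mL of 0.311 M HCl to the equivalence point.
V_{base} = 24.9 mL

At equivalence: moles acid = moles base.
moles HCl = 0.311 M × 0.04 L = 0.01244 mol
V_NaOH = 0.01244 mol ÷ 0.5 M = 0.02488 L = 24.9 mL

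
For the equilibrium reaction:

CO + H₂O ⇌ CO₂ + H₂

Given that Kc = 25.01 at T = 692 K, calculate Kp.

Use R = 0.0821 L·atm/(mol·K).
K_p = 25.0100

Δn = (moles gaseous products) − (moles gaseous reactants) = 0
T = 692 K; RT = 0.0821 × 692 = 56.8132
Kp = Kc·(RT)^Δn = 25.01 × (56.8132)^0 = 25.01 × 1 = 25.0100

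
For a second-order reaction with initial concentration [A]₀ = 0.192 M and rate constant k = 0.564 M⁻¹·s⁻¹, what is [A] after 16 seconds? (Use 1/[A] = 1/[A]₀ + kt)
0.0703 M

1/[A] = 1/[A]₀ + k·t = 1/0.192 + (0.564)·(16) = 5.2083 + 9.0240 = 14.2323
[A] = 1/14.2323 = 0.0703 M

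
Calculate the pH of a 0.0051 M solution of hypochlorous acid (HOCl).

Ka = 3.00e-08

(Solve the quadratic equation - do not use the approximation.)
pH = 4.91

x² + Ka×x - Ka×C = 0. Using quadratic formula: [H⁺] = 1.2354e-05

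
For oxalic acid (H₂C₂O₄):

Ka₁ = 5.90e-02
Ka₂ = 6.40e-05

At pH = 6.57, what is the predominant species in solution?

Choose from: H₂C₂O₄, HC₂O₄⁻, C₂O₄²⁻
C₂O₄²⁻

pKa1 = 1.23, pKa2 = 4.19. Each pKa is the crossover between adjacent species; pH = 6.57 lies in the region where C₂O₄²⁻ predominates.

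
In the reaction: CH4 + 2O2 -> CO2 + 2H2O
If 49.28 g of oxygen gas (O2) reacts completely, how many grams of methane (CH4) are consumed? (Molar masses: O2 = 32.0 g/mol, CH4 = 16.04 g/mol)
Moles of O2 = 49.28 g ÷ 32.0 g/mol = 1.54 mol
Mole ratio: 1 mol CH4 / 2 mol O2
Moles of CH4 = 1.54 × (1/2) = 0.77 mol
Mass of CH4 = 0.77 mol × 16.04 g/mol = 12.35 g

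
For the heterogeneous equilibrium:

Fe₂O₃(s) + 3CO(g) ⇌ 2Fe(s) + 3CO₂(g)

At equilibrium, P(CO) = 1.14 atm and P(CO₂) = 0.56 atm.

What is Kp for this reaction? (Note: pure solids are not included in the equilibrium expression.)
K_p = 0.119

Solids (Fe₂O₃, Fe) are excluded.
Kp = P(CO₂)³/P(CO)³ = (0.56)³/(1.14)³ = 0.1756/1.482 = 0.119.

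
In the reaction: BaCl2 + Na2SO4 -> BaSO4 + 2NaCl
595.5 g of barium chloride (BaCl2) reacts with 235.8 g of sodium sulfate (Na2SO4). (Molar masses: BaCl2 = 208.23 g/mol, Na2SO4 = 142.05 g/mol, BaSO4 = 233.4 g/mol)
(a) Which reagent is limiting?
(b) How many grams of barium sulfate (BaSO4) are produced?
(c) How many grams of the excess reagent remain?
(a) Na2SO4, (b) 387.4 g, (c) 249.8 g

Moles of BaCl2 = 595.5 g ÷ 208.23 g/mol = 2.85982 mol
Moles of Na2SO4 = 235.8 g ÷ 142.05 g/mol = 1.65998 mol
Moles ÷ coefficient: BaCl2: 2.85982/1 = 2.86, Na2SO4: 1.65998/1 = 1.66
(a) Na2SO4 has the smaller value, so Na2SO4 is the limiting reagent.
(b) Moles of BaSO4 = 1.65998 mol Na2SO4 × (1/1) = 1.65998 mol; mass = 1.65998 mol × 233.4 g/mol = 387.4 g
(c) BaCl2 consumed = 1.65998 × (1/1) = 1.65998 mol; remaining = 2.85982 − 1.65998 = 1.19984 mol; mass = 1.19984 mol × 208.23 g/mol = 249.8 g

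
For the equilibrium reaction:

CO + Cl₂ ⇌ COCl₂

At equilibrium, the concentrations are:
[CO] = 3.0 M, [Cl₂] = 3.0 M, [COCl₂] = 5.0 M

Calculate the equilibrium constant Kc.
K_c = 0.5556

Kc = ([COCl₂]) / ([CO] × [Cl₂])
   = ((5.0)) / ((3.0)·(3.0))
   = 5 / 9 = 0.5556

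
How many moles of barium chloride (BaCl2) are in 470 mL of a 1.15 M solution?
Moles = Molarity × Volume (L)
Moles = 1.15 M × 0.47 L = 0.5405 mol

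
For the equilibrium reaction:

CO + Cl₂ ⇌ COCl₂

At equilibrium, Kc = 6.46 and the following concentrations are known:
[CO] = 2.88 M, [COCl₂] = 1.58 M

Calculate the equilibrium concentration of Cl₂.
[Cl₂] = 0.0849 M

Kc = ([COCl₂]) / ([CO] × [Cl₂]) = 6.46
[Cl₂]^1 = (product terms)/(Kc · other reactant terms) = 1.58 / (6.46 · 2.88) = 0.084924
[Cl₂] = 0.0849 M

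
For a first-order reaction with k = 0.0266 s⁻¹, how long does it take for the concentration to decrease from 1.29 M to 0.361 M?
47.88 s

From ln[A] = ln[A]₀ - k·t: t = ln([A]₀/[A])/k = ln(1.29/0.361)/0.0266 = ln(3.5734)/0.0266 = 1.2735/0.0266 = 47.88 s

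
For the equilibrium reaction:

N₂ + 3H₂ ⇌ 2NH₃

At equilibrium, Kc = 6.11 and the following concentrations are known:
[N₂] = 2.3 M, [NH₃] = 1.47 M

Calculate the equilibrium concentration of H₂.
[H₂] = 0.5357 M

Kc = ([NH₃]^2) / ([N₂] × [H₂]^3) = 6.11
[H₂]^3 = (product terms)/(Kc · other reactant terms) = 2.1609 / (6.11 · 2.3) = 0.15377
[H₂] = (0.15377)^(1/3) = 0.5357 M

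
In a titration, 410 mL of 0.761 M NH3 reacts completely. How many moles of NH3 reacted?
Moles = Molarity × Volume (L)
Moles = 0.761 M × 0.41 L = 0.312 mol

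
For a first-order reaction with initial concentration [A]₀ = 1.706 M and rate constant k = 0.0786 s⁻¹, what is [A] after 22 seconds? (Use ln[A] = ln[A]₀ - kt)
0.3027 M

ln[A] = ln[A]₀ - k·t = ln(1.706) - (0.0786)·(22) = 0.5342 - 1.7292 = -1.1950
[A] = e^(-1.1950) = 0.3027 M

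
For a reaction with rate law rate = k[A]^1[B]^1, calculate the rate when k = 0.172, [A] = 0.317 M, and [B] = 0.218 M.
0.01189 M/s

rate = k·[A]^1·[B]^1 = 0.172·(0.317)^1·(0.218)^1 = 0.172·0.317·0.218 = 0.01189 M/s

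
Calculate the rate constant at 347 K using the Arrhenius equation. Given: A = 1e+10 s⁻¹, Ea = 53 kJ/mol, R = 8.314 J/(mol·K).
1.05e+02 s⁻¹

k = A·exp(-Ea/(R·T)) = 1e+10·exp(-53000/(8.314·347)) = 1e+10·exp(-18.3712) = 1e+10·1.0508e-08 = 1.05e+02 s⁻¹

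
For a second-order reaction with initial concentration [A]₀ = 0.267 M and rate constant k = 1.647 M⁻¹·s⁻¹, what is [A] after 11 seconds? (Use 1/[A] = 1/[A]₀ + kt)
0.0457 M

1/[A] = 1/[A]₀ + k·t = 1/0.267 + (1.647)·(11) = 3.7453 + 18.1170 = 21.8623
[A] = 1/21.8623 = 0.0457 M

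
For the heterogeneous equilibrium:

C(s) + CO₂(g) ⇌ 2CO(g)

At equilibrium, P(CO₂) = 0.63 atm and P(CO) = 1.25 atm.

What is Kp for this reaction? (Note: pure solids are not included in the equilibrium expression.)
K_p = 2.480

Solid C is excluded.
Kp = P(CO)²/P(CO₂) = (1.25)²/0.63 = 1.562/0.63 = 2.480.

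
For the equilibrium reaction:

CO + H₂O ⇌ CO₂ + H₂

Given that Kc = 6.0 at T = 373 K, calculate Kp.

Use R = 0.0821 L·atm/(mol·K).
K_p = 6.0000

Δn = (moles gaseous products) − (moles gaseous reactants) = 0
T = 373 K; RT = 0.0821 × 373 = 30.6233
Kp = Kc·(RT)^Δn = 6.0 × (30.6233)^0 = 6.0 × 1 = 6.0000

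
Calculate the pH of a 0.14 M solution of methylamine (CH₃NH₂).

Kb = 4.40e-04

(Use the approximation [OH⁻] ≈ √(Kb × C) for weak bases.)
pH = 11.89

[OH⁻] = √(Kb × C) = √(4.40e-04 × 0.14) = 7.8486e-03. pOH = 2.11, pH = 14 - pOH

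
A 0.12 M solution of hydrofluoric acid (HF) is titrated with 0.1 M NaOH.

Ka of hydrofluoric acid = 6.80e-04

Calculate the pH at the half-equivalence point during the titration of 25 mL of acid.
pH = pKa = 3.17

At the half-equivalence point, [HA] = [A⁻], so by Henderson–Hasselbalch pH = pKa + log(1) = pKa.
pKa = −log(6.80e-04) = 3.17.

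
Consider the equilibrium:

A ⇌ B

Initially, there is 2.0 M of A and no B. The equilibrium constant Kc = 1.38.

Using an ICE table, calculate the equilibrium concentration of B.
[B] = 1.160 M

ICE: [A] = 2.0 − x, [B] = x.
Kc = x/(2.0 − x) = 1.38 ⇒ x = 1.38·2.0/(1 + 1.38) = 2.76/2.38 = 1.16.
[B] = x = 1.160 M.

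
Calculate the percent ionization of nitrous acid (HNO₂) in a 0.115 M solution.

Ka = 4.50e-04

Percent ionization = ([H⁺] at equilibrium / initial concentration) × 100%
Percent ionization = 6.06%

Let x = [H⁺]. Ka = x²/(C - x) ⇒ x² + (4.50e-04)x - (4.50e-04)(0.115) = 0. x = 6.9723e-03. Percent = (6.9723e-03/0.115) × 100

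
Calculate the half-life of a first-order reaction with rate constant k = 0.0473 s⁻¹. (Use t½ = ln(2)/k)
14.65 s

t½ = ln(2)/k = 0.6931/0.0473 = 14.65 s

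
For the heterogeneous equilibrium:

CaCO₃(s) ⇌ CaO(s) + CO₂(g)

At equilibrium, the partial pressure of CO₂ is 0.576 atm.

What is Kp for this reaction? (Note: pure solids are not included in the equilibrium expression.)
K_p = 0.576

Solids (CaCO₃, CaO) have activity 1 and are excluded.
Kp = P(CO₂) = 0.576.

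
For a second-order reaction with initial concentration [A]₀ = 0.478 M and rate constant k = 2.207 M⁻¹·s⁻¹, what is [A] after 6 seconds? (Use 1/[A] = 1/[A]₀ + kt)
0.0652 M

1/[A] = 1/[A]₀ + k·t = 1/0.478 + (2.207)·(6) = 2.0921 + 13.2420 = 15.3341
[A] = 1/15.3341 = 0.0652 M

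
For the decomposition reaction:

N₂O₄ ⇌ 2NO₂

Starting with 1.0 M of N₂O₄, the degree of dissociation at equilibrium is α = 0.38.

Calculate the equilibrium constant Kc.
K_c = 0.9316

x = α·[A]₀ = 0.38 × 1.0 = 0.38 M dissociated.
At eq: [N₂O₄] = 1.0 − 0.38 = 0.62 M; [NO₂] = 2x = 0.76 M.
Kc = [NO₂]²/[N₂O₄] = (0.76)²/0.62 = 0.9316.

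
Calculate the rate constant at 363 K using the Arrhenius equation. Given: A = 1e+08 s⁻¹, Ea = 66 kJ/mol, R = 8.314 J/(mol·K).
3.18e-02 s⁻¹

k = A·exp(-Ea/(R·T)) = 1e+08·exp(-66000/(8.314·363)) = 1e+08·exp(-21.8689) = 1e+08·3.1802e-10 = 3.18e-02 s⁻¹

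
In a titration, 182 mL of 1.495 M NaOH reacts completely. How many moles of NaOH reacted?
Moles = Molarity × Volume (L)
Moles = 1.495 M × 0.182 L = 0.2721 mol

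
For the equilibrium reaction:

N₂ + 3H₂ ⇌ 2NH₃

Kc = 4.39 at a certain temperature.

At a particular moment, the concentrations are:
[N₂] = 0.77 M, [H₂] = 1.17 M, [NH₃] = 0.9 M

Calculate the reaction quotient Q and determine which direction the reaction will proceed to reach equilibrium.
Q = 0.657, Q < K, reaction proceeds forward (toward products)

Q = ([NH₃]^2) / ([N₂] × [H₂]^3)
  = ((0.9)^2) / ((0.77)·(1.17)^3) = 0.81/1.2332 = 0.6568
Since Q = 0.6568 < Kc = 4.39, the reaction proceeds forward (toward products) to reach equilibrium.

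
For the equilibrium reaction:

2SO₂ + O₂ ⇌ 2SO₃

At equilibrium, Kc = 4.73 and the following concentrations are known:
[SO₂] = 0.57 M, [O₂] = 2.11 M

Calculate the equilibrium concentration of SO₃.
[SO₃] = 1.8007 M

Kc = ([SO₃]^2) / ([SO₂]^2 × [O₂]) = 4.73
[SO₃]^2 = Kc · (reactant terms)/(other product terms) = 4.73 · 0.68554 / 1 = 3.2426
[SO₃] = (3.2426)^(1/2) = 1.8007 M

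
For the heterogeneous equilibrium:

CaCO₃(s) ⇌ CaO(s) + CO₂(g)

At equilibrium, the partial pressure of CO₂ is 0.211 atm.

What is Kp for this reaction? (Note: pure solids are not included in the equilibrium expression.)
K_p = 0.211

Solids (CaCO₃, CaO) have activity 1 and are excluded.
Kp = P(CO₂) = 0.211.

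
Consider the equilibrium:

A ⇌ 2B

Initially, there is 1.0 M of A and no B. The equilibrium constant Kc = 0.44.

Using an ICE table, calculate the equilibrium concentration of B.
[B] = 0.562 M

ICE: [A] = 1.0 − x, [B] = 2x.
Kc = (2x)²/(1.0 − x) = 0.44 ⇒ 4x² + 0.44x − 0.44 = 0.
x = (−0.44 + √(0.44² + 4·4·0.44))/(2·4) = (−0.44 + √7.2336)/8 = 0.28119.
[B] = 2x = 0.562 M.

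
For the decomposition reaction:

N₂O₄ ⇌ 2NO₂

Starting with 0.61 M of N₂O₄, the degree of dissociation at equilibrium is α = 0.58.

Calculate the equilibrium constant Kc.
K_c = 1.9543

x = α·[A]₀ = 0.58 × 0.61 = 0.3538 M dissociated.
At eq: [N₂O₄] = 0.61 − 0.3538 = 0.2562 M; [NO₂] = 2x = 0.7076 M.
Kc = [NO₂]²/[N₂O₄] = (0.7076)²/0.2562 = 1.954.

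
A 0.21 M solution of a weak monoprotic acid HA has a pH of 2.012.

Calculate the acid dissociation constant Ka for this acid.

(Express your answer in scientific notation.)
K_a = 4.72e-04

[H⁺] = 10^(−pH) = 10^(−2.012) = 9.727e-03 M. For HA ⇌ H⁺ + A⁻, Ka = x²/(C − x) = (9.727e-03)²/(0.21 − 9.727e-03) = 4.72e-04.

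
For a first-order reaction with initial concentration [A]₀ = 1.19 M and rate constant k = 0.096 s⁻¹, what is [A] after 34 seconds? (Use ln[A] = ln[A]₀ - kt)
0.0455 M

ln[A] = ln[A]₀ - k·t = ln(1.19) - (0.096)·(34) = 0.1740 - 3.2640 = -3.0900
[A] = e^(-3.0900) = 0.0455 M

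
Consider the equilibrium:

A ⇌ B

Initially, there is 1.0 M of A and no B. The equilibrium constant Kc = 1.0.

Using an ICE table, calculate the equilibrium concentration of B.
[B] = 0.500 M

ICE: [A] = 1.0 − x, [B] = x.
Kc = x/(1.0 − x) = 1.0 ⇒ x = 1.0·1.0/(1 + 1.0) = 1/2 = 0.5.
[B] = x = 0.500 M.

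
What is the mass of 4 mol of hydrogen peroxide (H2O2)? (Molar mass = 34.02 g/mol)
Mass = 4 mol × 34.02 g/mol = 136.1 g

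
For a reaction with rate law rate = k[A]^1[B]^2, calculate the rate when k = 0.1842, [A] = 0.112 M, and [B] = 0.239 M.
0.001178 M/s

rate = k·[A]^1·[B]^2 = 0.1842·(0.112)^1·(0.239)^2 = 0.1842·0.112·0.057121 = 0.001178 M/s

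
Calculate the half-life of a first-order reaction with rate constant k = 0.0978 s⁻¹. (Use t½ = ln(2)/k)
7.09 s

t½ = ln(2)/k = 0.6931/0.0978 = 7.09 s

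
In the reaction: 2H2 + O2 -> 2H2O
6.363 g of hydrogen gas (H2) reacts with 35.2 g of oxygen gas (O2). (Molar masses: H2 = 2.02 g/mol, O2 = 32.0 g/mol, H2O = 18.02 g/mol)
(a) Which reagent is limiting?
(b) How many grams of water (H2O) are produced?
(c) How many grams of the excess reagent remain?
(a) O2, (b) 39.64 g, (c) 1.919 g

Moles of H2 = 6.363 g ÷ 2.02 g/mol = 3.15 mol
Moles of O2 = 35.2 g ÷ 32.0 g/mol = 1.1 mol
Moles ÷ coefficient: H2: 3.15/2 = 1.575, O2: 1.1/1 = 1.1
(a) O2 has the smaller value, so O2 is the limiting reagent.
(b) Moles of H2O = 1.1 mol O2 × (2/1) = 2.2 mol; mass = 2.2 mol × 18.02 g/mol = 39.64 g
(c) H2 consumed = 1.1 × (2/1) = 2.2 mol; remaining = 3.15 − 2.2 = 0.95 mol; mass = 0.95 mol × 2.02 g/mol = 1.919 g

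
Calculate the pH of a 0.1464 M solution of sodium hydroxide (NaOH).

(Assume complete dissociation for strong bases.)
pH = 13.17

[OH⁻] = 0.1464 M for strong base. pOH = -log[OH⁻] = 0.83, pH = 14 - pOH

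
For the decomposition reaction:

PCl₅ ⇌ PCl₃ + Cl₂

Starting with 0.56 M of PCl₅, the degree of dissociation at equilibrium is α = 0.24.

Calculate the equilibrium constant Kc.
K_c = 0.0424

x = α·[A]₀ = 0.24 × 0.56 = 0.1344 M dissociated.
At eq: [PCl₅] = 0.56 − 0.1344 = 0.4256 M; [PCl₃] = [Cl₂] = x = 0.1344 M.
Kc = [PCl₃][Cl₂]/[PCl₅] = (0.1344)²/0.4256 = 0.04244.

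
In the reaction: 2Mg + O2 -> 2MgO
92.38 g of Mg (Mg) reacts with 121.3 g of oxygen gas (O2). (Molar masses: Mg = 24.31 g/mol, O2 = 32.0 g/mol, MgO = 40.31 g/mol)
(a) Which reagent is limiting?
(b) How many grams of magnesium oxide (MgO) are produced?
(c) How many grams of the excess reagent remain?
(a) Mg, (b) 153.2 g, (c) 60.5 g

Moles of Mg = 92.38 g ÷ 24.31 g/mol = 3.80008 mol
Moles of O2 = 121.3 g ÷ 32.0 g/mol = 3.79062 mol
Moles ÷ coefficient: Mg: 3.80008/2 = 1.9, O2: 3.79062/1 = 3.791
(a) Mg has the smaller value, so Mg is the limiting reagent.
(b) Moles of MgO = 3.80008 mol Mg × (2/2) = 3.80008 mol; mass = 3.80008 mol × 40.31 g/mol = 153.2 g
(c) O2 consumed = 3.80008 × (1/2) = 1.90004 mol; remaining = 3.79062 − 1.90004 = 1.89058 mol; mass = 1.89058 mol × 32.0 g/mol = 60.5 g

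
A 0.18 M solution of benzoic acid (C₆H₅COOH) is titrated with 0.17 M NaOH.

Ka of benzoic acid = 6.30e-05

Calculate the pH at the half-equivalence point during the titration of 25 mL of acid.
pH = pKa = 4.20

At the half-equivalence point, [HA] = [A⁻], so by Henderson–Hasselbalch pH = pKa + log(1) = pKa.
pKa = −log(6.30e-05) = 4.20.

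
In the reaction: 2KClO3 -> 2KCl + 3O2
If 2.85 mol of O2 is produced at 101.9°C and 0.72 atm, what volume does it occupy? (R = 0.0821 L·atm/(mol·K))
T = 101.9°C + 273.15 = 375.05 K
V = nRT/P = (2.85 × 0.0821 × 375.05) / 0.72
V = 121.88 L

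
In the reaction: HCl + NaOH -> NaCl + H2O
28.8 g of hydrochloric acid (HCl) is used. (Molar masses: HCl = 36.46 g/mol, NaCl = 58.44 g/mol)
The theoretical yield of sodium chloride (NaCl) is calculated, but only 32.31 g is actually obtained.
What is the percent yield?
Moles of HCl = 28.8 g ÷ 36.46 g/mol = 0.789907 mol
Mole ratio: 1 mol NaCl / 1 mol HCl
Moles of NaCl = 0.789907 × (1/1) = 0.789907 mol
Theoretical yield = 0.789907 mol × 58.44 g/mol = 46.162 g
Actual yield = 32.31 g
Percent yield = (32.31 / 46.162) × 100% = 70.0%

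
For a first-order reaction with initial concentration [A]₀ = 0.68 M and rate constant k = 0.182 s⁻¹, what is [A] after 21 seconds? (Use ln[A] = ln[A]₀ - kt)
0.0149 M

ln[A] = ln[A]₀ - k·t = ln(0.68) - (0.182)·(21) = -0.3857 - 3.8220 = -4.2077
[A] = e^(-4.2077) = 0.0149 M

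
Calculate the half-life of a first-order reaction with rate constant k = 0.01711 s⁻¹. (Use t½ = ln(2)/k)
40.51 s

t½ = ln(2)/k = 0.6931/0.01711 = 40.51 s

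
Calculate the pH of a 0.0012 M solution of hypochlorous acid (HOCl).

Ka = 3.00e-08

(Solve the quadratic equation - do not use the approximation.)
pH = 5.22

x² + Ka×x - Ka×C = 0. Using quadratic formula: [H⁺] = 5.9850e-06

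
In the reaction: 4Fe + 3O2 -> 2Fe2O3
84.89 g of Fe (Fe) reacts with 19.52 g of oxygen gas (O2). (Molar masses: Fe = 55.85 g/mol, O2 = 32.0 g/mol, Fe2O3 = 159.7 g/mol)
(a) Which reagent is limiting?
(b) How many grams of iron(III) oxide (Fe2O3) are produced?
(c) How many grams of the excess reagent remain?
(a) O2, (b) 64.94 g, (c) 39.47 g

Moles of Fe = 84.89 g ÷ 55.85 g/mol = 1.51996 mol
Moles of O2 = 19.52 g ÷ 32.0 g/mol = 0.61 mol
Moles ÷ coefficient: Fe: 1.51996/4 = 0.38, O2: 0.61/3 = 0.2033
(a) O2 has the smaller value, so O2 is the limiting reagent.
(b) Moles of Fe2O3 = 0.61 mol O2 × (2/3) = 0.406667 mol; mass = 0.406667 mol × 159.7 g/mol = 64.94 g
(c) Fe consumed = 0.61 × (4/3) = 0.813333 mol; remaining = 1.51996 − 0.813333 = 0.706631 mol; mass = 0.706631 mol × 55.85 g/mol = 39.47 g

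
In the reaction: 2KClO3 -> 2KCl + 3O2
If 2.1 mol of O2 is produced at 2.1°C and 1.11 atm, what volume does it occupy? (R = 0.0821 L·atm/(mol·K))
T = 2.1°C + 273.15 = 275.25 K
V = nRT/P = (2.1 × 0.0821 × 275.25) / 1.11
V = 42.75 L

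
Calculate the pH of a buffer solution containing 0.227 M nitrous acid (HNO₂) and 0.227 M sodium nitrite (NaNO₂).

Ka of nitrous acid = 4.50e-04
pH = 3.35

pKa = -log(4.50e-04) = 3.35. pH = pKa + log([A⁻]/[HA]) = 3.35 + log(0.227/0.227)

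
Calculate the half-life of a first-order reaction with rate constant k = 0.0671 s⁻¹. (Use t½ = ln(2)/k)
10.33 s

t½ = ln(2)/k = 0.6931/0.0671 = 10.33 s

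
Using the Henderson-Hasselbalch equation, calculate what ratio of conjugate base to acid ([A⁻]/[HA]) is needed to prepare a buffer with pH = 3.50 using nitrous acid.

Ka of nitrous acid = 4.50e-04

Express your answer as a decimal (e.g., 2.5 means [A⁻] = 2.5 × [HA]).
[A⁻]/[HA] = 1.423

pKa = −log(4.50e-04) = 3.3468. pH = pKa + log([A⁻]/[HA]). 3.50 = 3.3468 + log(ratio). log(ratio) = 3.50 − 3.3468 = 0.1532. ratio = 10^(0.1532) = 1.423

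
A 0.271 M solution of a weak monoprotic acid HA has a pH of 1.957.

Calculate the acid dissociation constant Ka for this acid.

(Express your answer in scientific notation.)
K_a = 4.69e-04

[H⁺] = 10^(−pH) = 10^(−1.957) = 1.104e-02 M. For HA ⇌ H⁺ + A⁻, Ka = x²/(C − x) = (1.104e-02)²/(0.271 − 1.104e-02) = 4.69e-04.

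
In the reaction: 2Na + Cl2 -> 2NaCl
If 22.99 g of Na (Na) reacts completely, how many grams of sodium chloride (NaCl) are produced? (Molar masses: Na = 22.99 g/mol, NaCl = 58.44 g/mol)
Moles of Na = 22.99 g ÷ 22.99 g/mol = 1 mol
Mole ratio: 2 mol NaCl / 2 mol Na
Moles of NaCl = 1 × (2/2) = 1 mol
Mass of NaCl = 1 mol × 58.44 g/mol = 58.44 g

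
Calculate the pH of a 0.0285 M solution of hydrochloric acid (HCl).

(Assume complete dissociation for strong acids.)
pH = 1.55

[H⁺] = 0.0285 M for strong acid. pH = -log[H⁺] = -log(0.0285)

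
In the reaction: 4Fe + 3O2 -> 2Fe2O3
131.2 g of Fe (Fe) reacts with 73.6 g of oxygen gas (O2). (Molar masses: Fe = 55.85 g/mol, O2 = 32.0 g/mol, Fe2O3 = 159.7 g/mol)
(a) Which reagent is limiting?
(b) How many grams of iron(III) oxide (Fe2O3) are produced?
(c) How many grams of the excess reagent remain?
(a) Fe, (b) 187.6 g, (c) 17.22 g

Moles of Fe = 131.2 g ÷ 55.85 g/mol = 2.34915 mol
Moles of O2 = 73.6 g ÷ 32.0 g/mol = 2.3 mol
Moles ÷ coefficient: Fe: 2.34915/4 = 0.5873, O2: 2.3/3 = 0.7667
(a) Fe has the smaller value, so Fe is the limiting reagent.
(b) Moles of Fe2O3 = 2.34915 mol Fe × (2/4) = 1.17457 mol; mass = 1.17457 mol × 159.7 g/mol = 187.6 g
(c) O2 consumed = 2.34915 × (3/4) = 1.76186 mol; remaining = 2.3 − 1.76186 = 0.538138 mol; mass = 0.538138 mol × 32.0 g/mol = 17.22 g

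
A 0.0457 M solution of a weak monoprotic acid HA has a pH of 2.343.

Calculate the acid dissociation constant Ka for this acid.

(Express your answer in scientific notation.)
K_a = 5.01e-04

[H⁺] = 10^(−pH) = 10^(−2.343) = 4.539e-03 M. For HA ⇌ H⁺ + A⁻, Ka = x²/(C − x) = (4.539e-03)²/(0.0457 − 4.539e-03) = 5.01e-04.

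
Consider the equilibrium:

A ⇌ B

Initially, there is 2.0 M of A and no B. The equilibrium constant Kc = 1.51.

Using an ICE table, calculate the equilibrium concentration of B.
[B] = 1.203 M

ICE: [A] = 2.0 − x, [B] = x.
Kc = x/(2.0 − x) = 1.51 ⇒ x = 1.51·2.0/(1 + 1.51) = 3.02/2.51 = 1.203.
[B] = x = 1.203 M.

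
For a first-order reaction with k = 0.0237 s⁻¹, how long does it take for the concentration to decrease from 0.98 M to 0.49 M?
29.25 s

From ln[A] = ln[A]₀ - k·t: t = ln([A]₀/[A])/k = ln(0.98/0.49)/0.0237 = ln(2.0000)/0.0237 = 0.6931/0.0237 = 29.25 s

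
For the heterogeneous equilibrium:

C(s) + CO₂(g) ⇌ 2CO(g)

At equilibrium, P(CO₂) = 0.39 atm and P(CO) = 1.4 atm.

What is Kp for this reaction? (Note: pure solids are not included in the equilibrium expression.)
K_p = 5.026

Solid C is excluded.
Kp = P(CO)²/P(CO₂) = (1.4)²/0.39 = 1.96/0.39 = 5.026.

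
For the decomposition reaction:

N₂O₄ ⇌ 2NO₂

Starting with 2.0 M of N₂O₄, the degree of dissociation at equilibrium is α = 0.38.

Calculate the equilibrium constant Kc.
K_c = 1.8632

x = α·[A]₀ = 0.38 × 2.0 = 0.76 M dissociated.
At eq: [N₂O₄] = 2.0 − 0.76 = 1.24 M; [NO₂] = 2x = 1.52 M.
Kc = [NO₂]²/[N₂O₄] = (1.52)²/1.24 = 1.863.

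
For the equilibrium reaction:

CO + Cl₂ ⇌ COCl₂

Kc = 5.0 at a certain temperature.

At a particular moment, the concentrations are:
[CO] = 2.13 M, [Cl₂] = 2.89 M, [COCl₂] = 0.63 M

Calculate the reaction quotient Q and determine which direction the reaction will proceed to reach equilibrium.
Q = 0.102, Q < K, reaction proceeds forward (toward products)

Q = ([COCl₂]) / ([CO] × [Cl₂])
  = ((0.63)) / ((2.13)·(2.89)) = 0.63/6.1557 = 0.1023
Since Q = 0.1023 < Kc = 5.0, the reaction proceeds forward (toward products) to reach equilibrium.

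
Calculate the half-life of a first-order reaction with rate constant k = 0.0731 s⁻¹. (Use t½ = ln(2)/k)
9.48 s

t½ = ln(2)/k = 0.6931/0.0731 = 9.48 s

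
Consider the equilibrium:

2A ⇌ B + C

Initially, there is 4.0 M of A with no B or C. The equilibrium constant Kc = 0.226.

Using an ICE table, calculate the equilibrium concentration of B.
[B] = 0.975 M

ICE: [A] = 4.0 − 2x, [B] = [C] = x.
Kc = x²/(4.0 − 2x)² = 0.226 ⇒ √Kc = x/(4.0 − 2x).
x = √0.226·4.0/(1 + 2√0.226) = 0.47539·4.0/1.9508 = 0.97477.
[B] = x = 0.975 M.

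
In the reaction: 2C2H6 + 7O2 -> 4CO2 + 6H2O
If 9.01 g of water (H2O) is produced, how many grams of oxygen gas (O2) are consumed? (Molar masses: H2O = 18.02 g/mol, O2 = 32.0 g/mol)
Moles of H2O = 9.01 g ÷ 18.02 g/mol = 0.5 mol
Mole ratio: 7 mol O2 / 6 mol H2O
Moles of O2 = 0.5 × (7/6) = 0.583333 mol
Mass of O2 = 0.583333 mol × 32.0 g/mol = 18.67 g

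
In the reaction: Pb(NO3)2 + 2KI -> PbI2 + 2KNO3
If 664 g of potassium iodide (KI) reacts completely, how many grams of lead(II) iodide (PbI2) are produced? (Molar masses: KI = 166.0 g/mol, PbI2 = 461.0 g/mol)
Moles of KI = 664 g ÷ 166.0 g/mol = 4 mol
Mole ratio: 1 mol PbI2 / 2 mol KI
Moles of PbI2 = 4 × (1/2) = 2 mol
Mass of PbI2 = 2 mol × 461.0 g/mol = 922 g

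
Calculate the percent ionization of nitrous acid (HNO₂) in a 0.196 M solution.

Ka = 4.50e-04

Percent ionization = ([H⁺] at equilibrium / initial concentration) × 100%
Percent ionization = 4.68%

Let x = [H⁺]. Ka = x²/(C - x) ⇒ x² + (4.50e-04)x - (4.50e-04)(0.196) = 0. x = 9.1692e-03. Percent = (9.1692e-03/0.196) × 100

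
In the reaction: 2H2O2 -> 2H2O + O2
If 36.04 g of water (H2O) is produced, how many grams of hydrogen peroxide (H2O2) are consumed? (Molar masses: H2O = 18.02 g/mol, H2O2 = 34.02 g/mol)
Moles of H2O = 36.04 g ÷ 18.02 g/mol = 2 mol
Mole ratio: 2 mol H2O2 / 2 mol H2O
Moles of H2O2 = 2 × (2/2) = 2 mol
Mass of H2O2 = 2 mol × 34.02 g/mol = 68.04 g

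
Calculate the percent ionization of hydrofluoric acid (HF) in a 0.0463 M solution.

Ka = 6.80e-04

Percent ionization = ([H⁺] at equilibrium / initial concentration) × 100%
Percent ionization = 11.4%

Let x = [H⁺]. Ka = x²/(C - x) ⇒ x² + (6.80e-04)x - (6.80e-04)(0.0463) = 0. x = 5.2814e-03. Percent = (5.2814e-03/0.0463) × 100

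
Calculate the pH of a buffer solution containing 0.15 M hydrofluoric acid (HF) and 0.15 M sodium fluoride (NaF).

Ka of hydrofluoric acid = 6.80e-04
pH = 3.17

pKa = -log(6.80e-04) = 3.17. pH = pKa + log([A⁻]/[HA]) = 3.17 + log(0.15/0.15)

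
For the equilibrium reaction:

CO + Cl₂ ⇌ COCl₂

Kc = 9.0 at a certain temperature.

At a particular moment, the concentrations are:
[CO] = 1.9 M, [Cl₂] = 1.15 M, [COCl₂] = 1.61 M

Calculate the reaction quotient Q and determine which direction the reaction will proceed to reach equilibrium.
Q = 0.737, Q < K, reaction proceeds forward (toward products)

Q = ([COCl₂]) / ([CO] × [Cl₂])
  = ((1.61)) / ((1.9)·(1.15)) = 1.61/2.185 = 0.7368
Since Q = 0.7368 < Kc = 9.0, the reaction proceeds forward (toward products) to reach equilibrium.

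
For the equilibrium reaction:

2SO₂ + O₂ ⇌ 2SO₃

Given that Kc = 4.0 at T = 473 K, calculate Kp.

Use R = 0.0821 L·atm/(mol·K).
K_p = 0.1030

Δn = (moles gaseous products) − (moles gaseous reactants) = -1
T = 473 K; RT = 0.0821 × 473 = 38.8333
Kp = Kc·(RT)^Δn = 4.0 × (38.8333)^-1 = 4.0 × 0.0257511 = 0.1030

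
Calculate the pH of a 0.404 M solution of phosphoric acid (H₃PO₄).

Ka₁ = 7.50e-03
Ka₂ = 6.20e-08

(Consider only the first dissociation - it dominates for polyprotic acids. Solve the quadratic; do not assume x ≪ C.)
pH = 1.29

x² + Ka₁·x − Ka₁·C = 0 with Ka₁ = 7.50e-03, C = 0.404.
x = (−Ka₁ + √(Ka₁² + 4·Ka₁·C))/2 = 5.1423e-02 M, so pH = 1.29.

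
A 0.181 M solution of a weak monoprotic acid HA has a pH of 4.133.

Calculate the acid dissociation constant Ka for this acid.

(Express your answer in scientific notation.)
K_a = 3.00e-08

[H⁺] = 10^(−pH) = 10^(−4.133) = 7.362e-05 M. For HA ⇌ H⁺ + A⁻, Ka = x²/(C − x) = (7.362e-05)²/(0.181 − 7.362e-05) = 3.00e-08.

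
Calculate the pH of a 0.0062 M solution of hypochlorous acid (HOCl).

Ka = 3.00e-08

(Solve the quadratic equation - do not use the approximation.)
pH = 4.87

x² + Ka×x - Ka×C = 0. Using quadratic formula: [H⁺] = 1.3623e-05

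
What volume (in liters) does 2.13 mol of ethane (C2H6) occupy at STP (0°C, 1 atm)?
At STP, 1 mol of gas occupies 22.4 L
Volume = 2.13 mol × 22.4 L/mol = 47.71 L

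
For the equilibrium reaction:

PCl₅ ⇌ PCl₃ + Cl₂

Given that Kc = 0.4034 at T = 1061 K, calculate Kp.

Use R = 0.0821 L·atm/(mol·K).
K_p = 35.1394

Δn = (moles gaseous products) − (moles gaseous reactants) = 1
T = 1061 K; RT = 0.0821 × 1061 = 87.1081
Kp = Kc·(RT)^Δn = 0.4034 × (87.1081)^1 = 0.4034 × 87.1081 = 35.1394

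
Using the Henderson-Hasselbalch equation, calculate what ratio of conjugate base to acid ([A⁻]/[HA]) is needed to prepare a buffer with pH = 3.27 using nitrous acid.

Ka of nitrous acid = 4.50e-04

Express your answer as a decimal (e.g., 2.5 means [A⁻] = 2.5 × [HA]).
[A⁻]/[HA] = 0.838

pKa = −log(4.50e-04) = 3.3468. pH = pKa + log([A⁻]/[HA]). 3.27 = 3.3468 + log(ratio). log(ratio) = 3.27 − 3.3468 = -0.0768. ratio = 10^(-0.0768) = 0.838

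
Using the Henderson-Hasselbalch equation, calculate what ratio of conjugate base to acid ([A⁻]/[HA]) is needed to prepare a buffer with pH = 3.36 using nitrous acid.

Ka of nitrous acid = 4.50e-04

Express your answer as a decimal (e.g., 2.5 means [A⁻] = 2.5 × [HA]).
[A⁻]/[HA] = 1.031

pKa = −log(4.50e-04) = 3.3468. pH = pKa + log([A⁻]/[HA]). 3.36 = 3.3468 + log(ratio). log(ratio) = 3.36 − 3.3468 = 0.0132. ratio = 10^(0.0132) = 1.031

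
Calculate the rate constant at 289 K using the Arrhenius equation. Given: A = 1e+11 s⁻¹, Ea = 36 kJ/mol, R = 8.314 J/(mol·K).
3.11e+04 s⁻¹

k = A·exp(-Ea/(R·T)) = 1e+11·exp(-36000/(8.314·289)) = 1e+11·exp(-14.9829) = 1e+11·3.1119e-07 = 3.11e+04 s⁻¹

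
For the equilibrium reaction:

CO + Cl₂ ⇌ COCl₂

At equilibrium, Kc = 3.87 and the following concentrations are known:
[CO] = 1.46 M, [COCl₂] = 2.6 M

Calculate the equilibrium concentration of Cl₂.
[Cl₂] = 0.4602 M

Kc = ([COCl₂]) / ([CO] × [Cl₂]) = 3.87
[Cl₂]^1 = (product terms)/(Kc · other reactant terms) = 2.6 / (3.87 · 1.46) = 0.46016
[Cl₂] = 0.4602 M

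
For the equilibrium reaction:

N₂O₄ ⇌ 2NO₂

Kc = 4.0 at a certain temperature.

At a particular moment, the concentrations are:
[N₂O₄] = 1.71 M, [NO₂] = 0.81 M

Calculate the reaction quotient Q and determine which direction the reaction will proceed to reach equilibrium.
Q = 0.384, Q < K, reaction proceeds forward (toward products)

Q = ([NO₂]^2) / ([N₂O₄])
  = ((0.81)^2) / ((1.71)) = 0.6561/1.71 = 0.3837
Since Q = 0.3837 < Kc = 4.0, the reaction proceeds forward (toward products) to reach equilibrium.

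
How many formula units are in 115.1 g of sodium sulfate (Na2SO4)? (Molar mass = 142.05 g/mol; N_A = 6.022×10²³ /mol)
Moles = 115.1 g ÷ 142.05 g/mol = 0.810278 mol
Formula units = 0.810278 mol × 6.022×10²³ /mol = 4.879e+23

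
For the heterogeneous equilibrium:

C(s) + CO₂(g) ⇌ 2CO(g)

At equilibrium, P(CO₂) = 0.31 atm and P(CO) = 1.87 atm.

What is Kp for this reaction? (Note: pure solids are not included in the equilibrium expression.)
K_p = 11.280

Solid C is excluded.
Kp = P(CO)²/P(CO₂) = (1.87)²/0.31 = 3.497/0.31 = 11.280.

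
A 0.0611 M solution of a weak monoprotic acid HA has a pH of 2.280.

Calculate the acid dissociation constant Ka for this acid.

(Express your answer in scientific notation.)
K_a = 4.93e-04

[H⁺] = 10^(−pH) = 10^(−2.280) = 5.248e-03 M. For HA ⇌ H⁺ + A⁻, Ka = x²/(C − x) = (5.248e-03)²/(0.0611 − 5.248e-03) = 4.93e-04.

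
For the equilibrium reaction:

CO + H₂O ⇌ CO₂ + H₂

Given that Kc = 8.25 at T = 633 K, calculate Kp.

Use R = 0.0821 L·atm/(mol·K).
K_p = 8.2500

Δn = (moles gaseous products) − (moles gaseous reactants) = 0
T = 633 K; RT = 0.0821 × 633 = 51.9693
Kp = Kc·(RT)^Δn = 8.25 × (51.9693)^0 = 8.25 × 1 = 8.2500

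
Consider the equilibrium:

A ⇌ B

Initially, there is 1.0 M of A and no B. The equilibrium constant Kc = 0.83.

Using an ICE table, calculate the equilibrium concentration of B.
[B] = 0.454 M

ICE: [A] = 1.0 − x, [B] = x.
Kc = x/(1.0 − x) = 0.83 ⇒ x = 0.83·1.0/(1 + 0.83) = 0.83/1.83 = 0.4536.
[B] = x = 0.454 M.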